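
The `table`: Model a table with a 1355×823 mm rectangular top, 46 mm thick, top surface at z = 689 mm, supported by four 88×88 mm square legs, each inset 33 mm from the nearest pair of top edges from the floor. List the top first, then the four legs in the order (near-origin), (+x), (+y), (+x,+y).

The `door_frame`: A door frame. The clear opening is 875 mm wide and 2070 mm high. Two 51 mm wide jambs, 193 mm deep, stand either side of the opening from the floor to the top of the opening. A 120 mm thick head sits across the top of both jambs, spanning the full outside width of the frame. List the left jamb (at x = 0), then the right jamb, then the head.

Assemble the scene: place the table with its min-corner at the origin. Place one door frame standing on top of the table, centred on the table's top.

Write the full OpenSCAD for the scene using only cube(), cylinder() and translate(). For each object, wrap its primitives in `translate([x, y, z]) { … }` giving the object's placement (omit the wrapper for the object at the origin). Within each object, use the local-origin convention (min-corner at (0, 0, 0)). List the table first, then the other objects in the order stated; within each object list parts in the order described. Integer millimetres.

translate([0, 0, 643]) cube([1355, 823, 46]);
translate([33, 33, 0]) cube([88, 88, 643]);
translate([1234, 33, 0]) cube([88, 88, 643]);
translate([33, 702, 0]) cube([88, 88, 643]);
translate([1234, 702, 0]) cube([88, 88, 643]);
translate([189, 315, 689]) {
  cube([51, 193, 2070]);
  translate([926, 0, 0]) cube([51, 193, 2070]);
  translate([0, 0, 2070]) cube([977, 193, 120]);
}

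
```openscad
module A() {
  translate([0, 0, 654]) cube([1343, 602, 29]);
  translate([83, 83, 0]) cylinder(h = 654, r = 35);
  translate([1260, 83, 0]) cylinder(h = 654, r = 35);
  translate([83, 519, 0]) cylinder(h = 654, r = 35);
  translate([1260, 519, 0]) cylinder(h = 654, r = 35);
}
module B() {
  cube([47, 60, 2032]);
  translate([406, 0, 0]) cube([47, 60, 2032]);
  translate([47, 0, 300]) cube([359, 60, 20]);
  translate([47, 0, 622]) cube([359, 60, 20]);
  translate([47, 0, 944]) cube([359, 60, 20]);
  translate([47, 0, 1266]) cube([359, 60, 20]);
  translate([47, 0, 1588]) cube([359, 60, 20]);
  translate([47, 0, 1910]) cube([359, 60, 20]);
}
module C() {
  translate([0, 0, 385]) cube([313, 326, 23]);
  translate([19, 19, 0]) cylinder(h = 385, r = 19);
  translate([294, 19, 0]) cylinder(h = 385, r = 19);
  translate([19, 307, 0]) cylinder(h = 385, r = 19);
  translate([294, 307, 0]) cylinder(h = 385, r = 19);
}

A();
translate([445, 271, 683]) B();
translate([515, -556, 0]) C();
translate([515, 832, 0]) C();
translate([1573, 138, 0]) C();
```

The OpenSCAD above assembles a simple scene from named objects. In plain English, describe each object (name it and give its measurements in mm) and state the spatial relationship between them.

A is a table: top 1343 mm (x) × 602 mm (y), 29 mm thick, upper face at z = 683 mm, on four round legs of 70 mm diameter, each leg's bounding box inset 48 mm from the nearest pair of top edges, running from z = 0 to the bottom of the top.

B is a wooden ladder with two side rails of 47×60 mm section and 2032 mm height, set 453 mm apart overall. Between them run 6 rectangular rungs (60 mm deep, 20 mm thick), front faces flush with the rails' −y face. The bottom of the first rung is 300 mm above the floor and each subsequent rung is 322 mm higher than the one below.

C is a four-legged stool. The seat is 313×326 mm, 23 mm thick, top at z = 408 mm. It stands on four round legs, each 38 mm in diameter, from z = 0 to the seat underside, each leg's axis is inset half a diameter from the nearest pair of seat edges (so the leg's bounding box is flush with the corner).

The ladder is on top of the table, centred. Three stools sit around the table at the −y, +y, +x sides.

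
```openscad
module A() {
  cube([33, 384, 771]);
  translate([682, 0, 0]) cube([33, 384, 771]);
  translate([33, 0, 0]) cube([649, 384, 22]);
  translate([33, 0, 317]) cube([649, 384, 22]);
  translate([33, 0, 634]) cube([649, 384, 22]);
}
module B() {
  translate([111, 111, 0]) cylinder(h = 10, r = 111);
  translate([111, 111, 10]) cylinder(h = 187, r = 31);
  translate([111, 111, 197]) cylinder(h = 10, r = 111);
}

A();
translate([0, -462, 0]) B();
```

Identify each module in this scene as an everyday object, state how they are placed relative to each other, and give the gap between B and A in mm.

A is a bookshelf. B is a spool. The spool is on the floor beside the bookshelf on its −y side. The gap between the spool and the bookshelf is 240 mm.

The spool's nearest face is 240 mm from the bookshelf's −y face.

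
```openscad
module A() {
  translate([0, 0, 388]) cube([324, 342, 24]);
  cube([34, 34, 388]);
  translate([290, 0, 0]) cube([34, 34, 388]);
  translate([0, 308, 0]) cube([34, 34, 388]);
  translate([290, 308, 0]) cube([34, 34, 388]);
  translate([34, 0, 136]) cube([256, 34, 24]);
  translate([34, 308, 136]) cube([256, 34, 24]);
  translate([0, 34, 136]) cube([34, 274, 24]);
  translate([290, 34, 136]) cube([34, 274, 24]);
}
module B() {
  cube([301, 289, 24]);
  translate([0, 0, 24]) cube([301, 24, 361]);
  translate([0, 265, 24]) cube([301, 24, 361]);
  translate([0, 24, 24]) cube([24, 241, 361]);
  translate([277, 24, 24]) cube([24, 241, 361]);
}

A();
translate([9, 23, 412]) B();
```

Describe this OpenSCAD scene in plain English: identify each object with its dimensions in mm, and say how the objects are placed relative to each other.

A is a simple wooden stool: a rectangular seat 324 mm (x) by 342 mm (y), 24 mm thick, top face at z = 412 mm, on four square legs, each 34×34 mm in cross-section. The legs rest on z = 0, each flush with a corner of the seat. Four stretchers, 34 mm wide and 24 mm tall, connect adjacent legs with their undersides at z = 136 mm, each running between the inner faces of the legs it joins and aligned with the legs' outer faces on the other axis.

B is an open storage box with external size 301×289×385 mm and wall thickness 24 mm (the base is also 24 mm thick). The base covers the whole footprint; the four walls stand on the base, with the y-facing walls full-width and the x-facing walls fitting between their inner faces.

The open box is on top of the stool.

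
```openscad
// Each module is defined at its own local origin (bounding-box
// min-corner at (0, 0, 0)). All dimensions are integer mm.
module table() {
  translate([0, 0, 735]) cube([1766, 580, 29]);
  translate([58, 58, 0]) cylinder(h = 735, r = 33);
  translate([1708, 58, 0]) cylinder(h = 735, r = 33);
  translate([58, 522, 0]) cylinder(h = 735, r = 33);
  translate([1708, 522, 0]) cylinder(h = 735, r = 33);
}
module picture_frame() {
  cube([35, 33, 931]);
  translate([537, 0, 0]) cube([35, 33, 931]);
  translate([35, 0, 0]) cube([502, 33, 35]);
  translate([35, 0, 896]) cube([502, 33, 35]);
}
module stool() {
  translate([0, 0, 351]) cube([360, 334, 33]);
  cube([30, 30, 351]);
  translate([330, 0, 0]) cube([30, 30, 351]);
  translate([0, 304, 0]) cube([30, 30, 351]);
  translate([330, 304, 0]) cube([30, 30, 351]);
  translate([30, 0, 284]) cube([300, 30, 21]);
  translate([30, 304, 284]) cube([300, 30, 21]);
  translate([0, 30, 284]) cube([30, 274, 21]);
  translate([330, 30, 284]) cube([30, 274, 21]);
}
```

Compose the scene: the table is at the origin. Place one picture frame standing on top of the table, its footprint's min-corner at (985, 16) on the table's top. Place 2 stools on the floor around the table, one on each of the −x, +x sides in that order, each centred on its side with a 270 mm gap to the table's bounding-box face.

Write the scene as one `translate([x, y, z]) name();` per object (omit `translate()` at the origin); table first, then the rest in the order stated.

table();
translate([985, 16, 764]) picture_frame();
translate([-630, 123, 0]) stool();
translate([2036, 123, 0]) stool();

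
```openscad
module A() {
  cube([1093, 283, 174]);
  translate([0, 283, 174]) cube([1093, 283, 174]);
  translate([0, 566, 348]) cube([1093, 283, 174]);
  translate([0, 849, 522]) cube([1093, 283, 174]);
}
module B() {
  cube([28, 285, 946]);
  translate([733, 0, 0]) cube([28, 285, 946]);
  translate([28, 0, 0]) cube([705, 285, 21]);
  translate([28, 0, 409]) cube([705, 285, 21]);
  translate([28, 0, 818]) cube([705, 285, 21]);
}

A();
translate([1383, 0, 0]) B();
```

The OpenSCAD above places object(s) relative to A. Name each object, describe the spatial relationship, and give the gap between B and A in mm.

The bookshelf's nearest face is 290 mm from the staircase's +x face.

A is a staircase. B is a bookshelf. The bookshelf is on the floor beside the staircase on its +x side. The gap between the bookshelf and the staircase is 290 mm.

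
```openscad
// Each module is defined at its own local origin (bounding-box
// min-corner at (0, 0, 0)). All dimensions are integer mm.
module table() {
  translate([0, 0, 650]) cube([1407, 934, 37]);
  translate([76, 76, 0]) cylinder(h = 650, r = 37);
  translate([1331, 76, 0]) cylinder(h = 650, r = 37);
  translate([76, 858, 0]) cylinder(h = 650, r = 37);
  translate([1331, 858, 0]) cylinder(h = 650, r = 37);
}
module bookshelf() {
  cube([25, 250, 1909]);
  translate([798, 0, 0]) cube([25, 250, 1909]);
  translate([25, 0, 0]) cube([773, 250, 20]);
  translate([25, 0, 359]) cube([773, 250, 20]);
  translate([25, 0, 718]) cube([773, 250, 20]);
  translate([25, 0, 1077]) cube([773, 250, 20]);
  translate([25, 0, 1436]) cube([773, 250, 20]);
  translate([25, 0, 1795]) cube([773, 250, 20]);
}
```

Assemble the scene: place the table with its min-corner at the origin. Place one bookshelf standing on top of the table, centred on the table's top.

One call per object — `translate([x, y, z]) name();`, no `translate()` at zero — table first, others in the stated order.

table();
translate([292, 342, 687]) bookshelf();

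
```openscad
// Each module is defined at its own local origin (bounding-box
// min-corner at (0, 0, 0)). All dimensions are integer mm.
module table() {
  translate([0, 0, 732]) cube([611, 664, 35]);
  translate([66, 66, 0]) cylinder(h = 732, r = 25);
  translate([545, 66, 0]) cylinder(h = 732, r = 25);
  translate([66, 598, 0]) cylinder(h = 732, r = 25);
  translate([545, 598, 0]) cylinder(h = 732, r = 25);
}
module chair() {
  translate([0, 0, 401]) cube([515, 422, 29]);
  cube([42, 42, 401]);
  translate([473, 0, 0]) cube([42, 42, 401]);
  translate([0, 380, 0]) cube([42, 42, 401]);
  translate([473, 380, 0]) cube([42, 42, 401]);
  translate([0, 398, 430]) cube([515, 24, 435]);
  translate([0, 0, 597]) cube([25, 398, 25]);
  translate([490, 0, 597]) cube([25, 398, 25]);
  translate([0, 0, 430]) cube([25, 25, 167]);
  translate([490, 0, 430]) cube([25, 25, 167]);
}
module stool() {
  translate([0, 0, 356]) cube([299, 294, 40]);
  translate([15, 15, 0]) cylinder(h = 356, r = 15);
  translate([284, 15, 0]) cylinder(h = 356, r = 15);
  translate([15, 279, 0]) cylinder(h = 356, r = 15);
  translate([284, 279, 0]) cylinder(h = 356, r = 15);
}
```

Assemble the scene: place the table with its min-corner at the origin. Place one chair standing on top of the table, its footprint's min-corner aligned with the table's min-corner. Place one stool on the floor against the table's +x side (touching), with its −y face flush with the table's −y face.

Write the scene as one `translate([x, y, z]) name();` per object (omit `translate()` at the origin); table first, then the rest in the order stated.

table();
translate([0, 0, 767]) chair();
translate([611, 0, 0]) stool();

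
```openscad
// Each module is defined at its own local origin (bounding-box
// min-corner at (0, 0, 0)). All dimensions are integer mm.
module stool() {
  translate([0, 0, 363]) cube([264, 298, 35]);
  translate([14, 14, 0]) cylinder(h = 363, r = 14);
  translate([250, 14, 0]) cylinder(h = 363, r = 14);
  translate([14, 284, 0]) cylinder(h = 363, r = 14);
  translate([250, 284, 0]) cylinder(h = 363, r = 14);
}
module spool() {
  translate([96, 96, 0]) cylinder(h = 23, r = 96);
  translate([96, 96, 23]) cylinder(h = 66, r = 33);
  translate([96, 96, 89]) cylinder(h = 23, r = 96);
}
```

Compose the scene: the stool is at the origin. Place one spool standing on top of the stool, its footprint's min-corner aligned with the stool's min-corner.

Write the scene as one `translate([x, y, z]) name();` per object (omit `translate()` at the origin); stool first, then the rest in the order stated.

stool();
translate([0, 0, 398]) spool();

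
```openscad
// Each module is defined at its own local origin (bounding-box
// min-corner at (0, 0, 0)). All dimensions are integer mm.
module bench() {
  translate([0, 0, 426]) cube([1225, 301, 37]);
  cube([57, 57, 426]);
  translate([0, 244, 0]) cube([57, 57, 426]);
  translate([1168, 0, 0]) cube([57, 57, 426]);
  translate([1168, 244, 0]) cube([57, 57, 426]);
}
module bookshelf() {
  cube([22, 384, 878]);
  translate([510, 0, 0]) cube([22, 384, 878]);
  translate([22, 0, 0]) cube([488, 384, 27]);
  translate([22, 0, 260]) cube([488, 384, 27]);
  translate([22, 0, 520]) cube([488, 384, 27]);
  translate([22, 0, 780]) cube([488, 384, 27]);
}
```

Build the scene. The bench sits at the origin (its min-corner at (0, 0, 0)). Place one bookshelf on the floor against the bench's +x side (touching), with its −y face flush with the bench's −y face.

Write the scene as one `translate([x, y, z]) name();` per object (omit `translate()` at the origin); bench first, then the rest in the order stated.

bench();
translate([1225, 0, 0]) bookshelf();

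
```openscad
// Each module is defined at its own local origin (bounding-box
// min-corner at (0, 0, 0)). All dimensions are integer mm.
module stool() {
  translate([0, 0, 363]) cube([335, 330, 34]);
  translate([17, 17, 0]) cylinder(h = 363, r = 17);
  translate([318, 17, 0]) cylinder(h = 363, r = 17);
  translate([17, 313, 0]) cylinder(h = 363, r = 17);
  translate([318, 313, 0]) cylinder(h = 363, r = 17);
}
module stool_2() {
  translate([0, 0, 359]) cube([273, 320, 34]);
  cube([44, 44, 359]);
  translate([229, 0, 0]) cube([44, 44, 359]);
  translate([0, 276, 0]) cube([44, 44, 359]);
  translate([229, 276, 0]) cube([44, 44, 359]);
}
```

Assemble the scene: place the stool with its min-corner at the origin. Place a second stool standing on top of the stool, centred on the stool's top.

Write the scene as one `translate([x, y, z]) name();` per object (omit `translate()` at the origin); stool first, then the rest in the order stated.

stool();
translate([31, 5, 397]) stool_2();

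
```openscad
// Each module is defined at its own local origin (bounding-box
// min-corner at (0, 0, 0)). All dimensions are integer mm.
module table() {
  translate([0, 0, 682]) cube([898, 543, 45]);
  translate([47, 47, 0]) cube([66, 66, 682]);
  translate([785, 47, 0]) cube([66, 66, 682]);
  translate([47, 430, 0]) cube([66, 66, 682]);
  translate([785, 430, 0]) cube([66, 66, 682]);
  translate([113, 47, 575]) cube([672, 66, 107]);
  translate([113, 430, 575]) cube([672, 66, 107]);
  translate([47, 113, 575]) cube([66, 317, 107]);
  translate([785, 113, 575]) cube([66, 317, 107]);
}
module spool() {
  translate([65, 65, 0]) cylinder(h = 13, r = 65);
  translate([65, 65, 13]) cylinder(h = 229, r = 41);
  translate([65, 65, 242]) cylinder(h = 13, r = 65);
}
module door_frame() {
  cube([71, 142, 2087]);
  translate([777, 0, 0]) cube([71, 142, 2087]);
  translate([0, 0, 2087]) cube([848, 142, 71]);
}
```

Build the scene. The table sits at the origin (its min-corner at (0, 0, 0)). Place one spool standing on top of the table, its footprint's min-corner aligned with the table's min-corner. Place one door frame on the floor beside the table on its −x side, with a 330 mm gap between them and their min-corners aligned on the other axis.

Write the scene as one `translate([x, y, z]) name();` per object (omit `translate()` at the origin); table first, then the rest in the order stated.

table();
translate([0, 0, 727]) spool();
translate([-1178, 0, 0]) door_frame();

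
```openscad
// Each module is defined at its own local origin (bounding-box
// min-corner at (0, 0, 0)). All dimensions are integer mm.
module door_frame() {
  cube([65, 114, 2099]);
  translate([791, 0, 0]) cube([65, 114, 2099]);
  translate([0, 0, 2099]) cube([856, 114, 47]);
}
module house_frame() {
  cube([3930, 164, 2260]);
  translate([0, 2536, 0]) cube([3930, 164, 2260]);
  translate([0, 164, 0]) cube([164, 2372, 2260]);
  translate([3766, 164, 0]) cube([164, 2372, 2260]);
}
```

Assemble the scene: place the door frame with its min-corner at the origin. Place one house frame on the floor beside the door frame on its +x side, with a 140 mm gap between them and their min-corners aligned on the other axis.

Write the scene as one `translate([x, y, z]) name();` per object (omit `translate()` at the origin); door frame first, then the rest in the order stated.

door_frame();
translate([996, 0, 0]) house_frame();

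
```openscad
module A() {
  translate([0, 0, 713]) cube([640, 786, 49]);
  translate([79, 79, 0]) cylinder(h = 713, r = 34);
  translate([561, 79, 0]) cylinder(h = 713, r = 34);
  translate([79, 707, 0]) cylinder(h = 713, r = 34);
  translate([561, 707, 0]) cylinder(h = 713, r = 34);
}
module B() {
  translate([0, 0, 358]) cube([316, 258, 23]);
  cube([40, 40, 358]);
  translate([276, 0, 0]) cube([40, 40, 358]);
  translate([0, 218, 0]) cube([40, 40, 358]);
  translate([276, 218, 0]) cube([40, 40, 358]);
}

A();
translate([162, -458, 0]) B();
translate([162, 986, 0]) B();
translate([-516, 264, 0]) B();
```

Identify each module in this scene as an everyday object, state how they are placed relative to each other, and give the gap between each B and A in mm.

Each stool's nearest face is 200 mm from the table's bounding box.

A is a table. B is a stool. Three stools sit around the table at the −y, +y, −x sides. The gap between each stool and the table is 200 mm.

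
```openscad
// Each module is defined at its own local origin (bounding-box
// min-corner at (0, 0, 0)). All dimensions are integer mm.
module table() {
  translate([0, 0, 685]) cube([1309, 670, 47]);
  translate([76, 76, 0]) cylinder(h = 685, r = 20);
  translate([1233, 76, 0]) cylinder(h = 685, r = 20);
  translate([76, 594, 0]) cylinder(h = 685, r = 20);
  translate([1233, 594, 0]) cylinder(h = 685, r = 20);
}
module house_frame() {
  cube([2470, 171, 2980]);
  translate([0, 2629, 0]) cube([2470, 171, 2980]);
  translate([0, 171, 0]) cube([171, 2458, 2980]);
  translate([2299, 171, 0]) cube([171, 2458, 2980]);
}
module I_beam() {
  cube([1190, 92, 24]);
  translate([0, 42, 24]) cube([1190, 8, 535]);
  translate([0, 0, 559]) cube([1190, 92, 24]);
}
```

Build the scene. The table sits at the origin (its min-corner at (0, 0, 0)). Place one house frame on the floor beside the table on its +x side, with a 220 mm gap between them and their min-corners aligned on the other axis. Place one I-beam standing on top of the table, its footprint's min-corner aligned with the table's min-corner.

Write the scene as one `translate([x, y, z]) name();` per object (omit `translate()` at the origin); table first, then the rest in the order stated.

table();
translate([1529, 0, 0]) house_frame();
translate([0, 0, 732]) I_beam();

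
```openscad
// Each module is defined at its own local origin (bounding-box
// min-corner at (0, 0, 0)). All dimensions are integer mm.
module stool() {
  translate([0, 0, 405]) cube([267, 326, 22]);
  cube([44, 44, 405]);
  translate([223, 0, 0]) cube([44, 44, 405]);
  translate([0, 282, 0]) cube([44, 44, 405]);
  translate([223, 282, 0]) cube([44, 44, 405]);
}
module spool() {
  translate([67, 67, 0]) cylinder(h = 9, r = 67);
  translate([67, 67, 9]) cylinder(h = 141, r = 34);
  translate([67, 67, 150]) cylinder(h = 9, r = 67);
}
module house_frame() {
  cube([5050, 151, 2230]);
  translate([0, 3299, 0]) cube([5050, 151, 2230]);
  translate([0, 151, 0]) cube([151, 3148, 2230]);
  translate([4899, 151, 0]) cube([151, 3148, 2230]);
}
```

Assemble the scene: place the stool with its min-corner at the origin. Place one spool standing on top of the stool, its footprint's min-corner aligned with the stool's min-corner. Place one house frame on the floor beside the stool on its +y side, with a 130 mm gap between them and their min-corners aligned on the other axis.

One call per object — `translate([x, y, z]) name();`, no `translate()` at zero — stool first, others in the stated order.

stool();
translate([0, 0, 427]) spool();
translate([0, 456, 0]) house_frame();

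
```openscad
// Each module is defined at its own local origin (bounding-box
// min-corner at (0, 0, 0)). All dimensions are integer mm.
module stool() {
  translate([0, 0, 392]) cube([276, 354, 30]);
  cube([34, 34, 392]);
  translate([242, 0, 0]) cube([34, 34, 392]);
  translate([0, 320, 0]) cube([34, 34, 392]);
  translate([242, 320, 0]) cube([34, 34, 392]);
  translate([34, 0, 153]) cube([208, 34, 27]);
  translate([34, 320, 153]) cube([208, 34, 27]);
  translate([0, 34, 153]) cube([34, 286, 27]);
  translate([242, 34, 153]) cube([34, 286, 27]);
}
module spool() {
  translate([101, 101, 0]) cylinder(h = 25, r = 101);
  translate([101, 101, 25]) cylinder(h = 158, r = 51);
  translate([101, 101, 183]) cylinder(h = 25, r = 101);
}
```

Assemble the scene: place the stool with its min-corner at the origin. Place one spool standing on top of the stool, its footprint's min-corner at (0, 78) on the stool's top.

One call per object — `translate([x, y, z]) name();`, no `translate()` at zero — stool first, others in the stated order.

stool();
translate([0, 78, 422]) spool();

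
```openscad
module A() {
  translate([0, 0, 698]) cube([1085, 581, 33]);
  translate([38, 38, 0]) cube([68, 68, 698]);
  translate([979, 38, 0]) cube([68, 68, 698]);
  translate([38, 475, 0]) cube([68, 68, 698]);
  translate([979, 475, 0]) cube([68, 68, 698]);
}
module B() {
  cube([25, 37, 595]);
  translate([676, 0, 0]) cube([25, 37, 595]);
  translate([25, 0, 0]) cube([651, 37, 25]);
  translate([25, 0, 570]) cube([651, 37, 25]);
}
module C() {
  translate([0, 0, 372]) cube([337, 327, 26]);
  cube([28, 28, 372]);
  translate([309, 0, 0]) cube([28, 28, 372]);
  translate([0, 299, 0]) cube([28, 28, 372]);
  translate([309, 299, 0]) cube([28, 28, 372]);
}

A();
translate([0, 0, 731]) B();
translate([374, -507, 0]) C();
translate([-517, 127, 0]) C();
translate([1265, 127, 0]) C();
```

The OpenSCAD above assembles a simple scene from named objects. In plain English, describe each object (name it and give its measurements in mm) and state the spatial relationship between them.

A is a table: top 1085 mm (x) × 581 mm (y), 33 mm thick, upper face at z = 731 mm, on four 68×68 mm square legs, each inset 38 mm from the nearest pair of top edges, running from z = 0 to the bottom of the top.

B is a rectangular picture frame lying in the x–z plane (depth along y). The opening is 651 mm wide (x) by 545 mm tall (z), surrounded by a border 25 mm wide on all four sides. The frame is 37 mm deep and is made of two full-height vertical stiles with two horizontal rails fitted between them.

C is a four-legged stool. The seat is 337×327 mm, 26 mm thick, top at z = 398 mm. It stands on four square legs, each 28×28 mm in cross-section, from z = 0 to the seat underside, each flush with a corner of the seat.

The picture frame is on top of the table. Three stools sit around the table at the −y, −x, +x sides.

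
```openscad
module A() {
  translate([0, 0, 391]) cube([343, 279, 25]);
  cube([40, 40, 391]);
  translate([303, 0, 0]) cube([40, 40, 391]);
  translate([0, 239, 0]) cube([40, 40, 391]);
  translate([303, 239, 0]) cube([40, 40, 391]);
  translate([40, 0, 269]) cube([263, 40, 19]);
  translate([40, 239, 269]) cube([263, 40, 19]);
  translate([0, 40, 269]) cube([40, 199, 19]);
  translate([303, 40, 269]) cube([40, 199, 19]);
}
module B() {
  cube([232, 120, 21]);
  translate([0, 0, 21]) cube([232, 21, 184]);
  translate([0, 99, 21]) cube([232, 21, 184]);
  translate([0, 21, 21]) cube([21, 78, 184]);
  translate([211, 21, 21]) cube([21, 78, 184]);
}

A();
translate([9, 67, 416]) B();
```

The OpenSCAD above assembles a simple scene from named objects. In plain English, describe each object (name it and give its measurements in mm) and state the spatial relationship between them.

A is a four-legged stool. The seat is 343×279 mm, 25 mm thick, top at z = 416 mm. It stands on four square legs, each 40×40 mm in cross-section, from z = 0 to the seat underside, each flush with a corner of the seat. Four stretchers, 40 mm wide and 19 mm tall, connect adjacent legs with their undersides at z = 269 mm, each running between the inner faces of the legs it joins and aligned with the legs' outer faces on the other axis.

B is an open storage box with external size 232×120×205 mm and wall thickness 21 mm (the base is also 21 mm thick). The base covers the whole footprint; the four walls stand on the base, with the y-facing walls full-width and the x-facing walls fitting between their inner faces.

The open box is on top of the stool.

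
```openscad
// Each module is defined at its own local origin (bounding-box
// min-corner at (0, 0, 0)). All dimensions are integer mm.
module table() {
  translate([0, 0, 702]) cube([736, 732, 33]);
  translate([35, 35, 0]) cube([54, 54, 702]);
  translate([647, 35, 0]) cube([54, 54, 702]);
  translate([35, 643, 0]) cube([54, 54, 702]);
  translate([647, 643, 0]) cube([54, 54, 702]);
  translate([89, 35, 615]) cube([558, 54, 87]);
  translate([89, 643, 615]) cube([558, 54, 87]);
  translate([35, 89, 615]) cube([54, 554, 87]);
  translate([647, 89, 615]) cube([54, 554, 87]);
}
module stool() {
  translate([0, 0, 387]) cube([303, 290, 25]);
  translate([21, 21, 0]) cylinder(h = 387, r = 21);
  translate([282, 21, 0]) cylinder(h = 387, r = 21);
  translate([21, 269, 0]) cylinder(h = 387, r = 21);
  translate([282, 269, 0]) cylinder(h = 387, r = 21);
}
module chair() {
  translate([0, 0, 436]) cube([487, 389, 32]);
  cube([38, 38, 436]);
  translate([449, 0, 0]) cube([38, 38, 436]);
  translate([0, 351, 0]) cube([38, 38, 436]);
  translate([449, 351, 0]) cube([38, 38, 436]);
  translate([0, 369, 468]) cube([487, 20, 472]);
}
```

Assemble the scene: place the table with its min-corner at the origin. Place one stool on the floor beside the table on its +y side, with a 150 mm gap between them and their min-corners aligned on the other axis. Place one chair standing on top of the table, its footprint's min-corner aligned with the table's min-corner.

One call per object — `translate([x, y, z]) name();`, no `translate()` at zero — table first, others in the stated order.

table();
translate([0, 882, 0]) stool();
translate([0, 0, 735]) chair();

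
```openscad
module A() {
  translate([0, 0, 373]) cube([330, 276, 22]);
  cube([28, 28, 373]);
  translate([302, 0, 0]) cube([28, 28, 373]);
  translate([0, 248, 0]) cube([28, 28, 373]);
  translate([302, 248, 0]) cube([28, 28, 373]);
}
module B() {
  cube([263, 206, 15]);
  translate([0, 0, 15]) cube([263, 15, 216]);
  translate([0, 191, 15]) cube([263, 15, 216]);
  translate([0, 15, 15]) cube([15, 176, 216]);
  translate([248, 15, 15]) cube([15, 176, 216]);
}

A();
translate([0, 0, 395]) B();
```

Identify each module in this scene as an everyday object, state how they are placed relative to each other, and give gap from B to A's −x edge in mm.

A is a stool. B is an open box. The open box is on top of the stool. The gap from the open box to the stool's −x edge is 0 mm.

The open box's min-x is at 0; the stool's min-x is 0; gap = 0 mm.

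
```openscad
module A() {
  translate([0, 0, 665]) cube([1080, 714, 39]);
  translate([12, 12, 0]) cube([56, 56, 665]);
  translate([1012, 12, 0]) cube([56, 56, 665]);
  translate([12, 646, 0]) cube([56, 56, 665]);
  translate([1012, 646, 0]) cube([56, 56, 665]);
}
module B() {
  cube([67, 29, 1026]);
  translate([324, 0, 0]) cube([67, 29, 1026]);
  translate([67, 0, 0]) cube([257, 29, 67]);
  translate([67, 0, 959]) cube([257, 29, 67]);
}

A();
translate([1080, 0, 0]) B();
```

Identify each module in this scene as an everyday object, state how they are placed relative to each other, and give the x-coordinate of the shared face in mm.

The table's +x face and the picture frame's −x face are both at x = 1080 mm.

A is a table. B is a picture frame. The picture frame is against the table's +x side, with their −y faces flush. The x-coordinate of the shared face is 1080 mm.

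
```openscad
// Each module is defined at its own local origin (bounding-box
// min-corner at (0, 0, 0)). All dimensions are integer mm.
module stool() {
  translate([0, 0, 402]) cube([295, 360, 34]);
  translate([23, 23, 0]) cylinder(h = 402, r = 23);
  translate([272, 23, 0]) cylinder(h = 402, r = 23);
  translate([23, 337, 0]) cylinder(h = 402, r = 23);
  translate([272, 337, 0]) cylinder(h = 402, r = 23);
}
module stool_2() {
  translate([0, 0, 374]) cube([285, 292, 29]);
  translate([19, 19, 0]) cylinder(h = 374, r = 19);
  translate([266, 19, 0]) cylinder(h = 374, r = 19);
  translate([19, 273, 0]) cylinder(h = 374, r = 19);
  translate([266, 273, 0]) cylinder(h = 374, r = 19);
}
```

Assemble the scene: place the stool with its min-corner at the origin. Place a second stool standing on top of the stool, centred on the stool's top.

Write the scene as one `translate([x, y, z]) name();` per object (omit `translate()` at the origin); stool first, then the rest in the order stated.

stool();
translate([5, 34, 436]) stool_2();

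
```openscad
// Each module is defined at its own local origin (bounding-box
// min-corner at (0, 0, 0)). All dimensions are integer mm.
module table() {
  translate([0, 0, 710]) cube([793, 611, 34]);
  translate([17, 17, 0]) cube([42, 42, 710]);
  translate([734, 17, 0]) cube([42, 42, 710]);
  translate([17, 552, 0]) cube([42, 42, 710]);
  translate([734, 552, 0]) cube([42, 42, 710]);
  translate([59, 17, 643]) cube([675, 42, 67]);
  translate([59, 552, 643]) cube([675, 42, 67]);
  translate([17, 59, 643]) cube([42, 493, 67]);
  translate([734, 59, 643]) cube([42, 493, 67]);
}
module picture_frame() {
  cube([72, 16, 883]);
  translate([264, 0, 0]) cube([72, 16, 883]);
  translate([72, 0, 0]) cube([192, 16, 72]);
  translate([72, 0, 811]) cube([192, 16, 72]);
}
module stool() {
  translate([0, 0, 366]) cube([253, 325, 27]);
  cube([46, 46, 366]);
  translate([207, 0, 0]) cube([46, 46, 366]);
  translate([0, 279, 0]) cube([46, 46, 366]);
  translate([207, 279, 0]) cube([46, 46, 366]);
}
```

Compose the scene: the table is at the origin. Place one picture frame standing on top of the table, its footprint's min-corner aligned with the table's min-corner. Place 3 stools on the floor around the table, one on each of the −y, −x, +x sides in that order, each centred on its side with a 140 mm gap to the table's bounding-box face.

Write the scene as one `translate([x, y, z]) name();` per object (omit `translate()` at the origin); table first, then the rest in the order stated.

table();
translate([0, 0, 744]) picture_frame();
translate([270, -465, 0]) stool();
translate([-393, 143, 0]) stool();
translate([933, 143, 0]) stool();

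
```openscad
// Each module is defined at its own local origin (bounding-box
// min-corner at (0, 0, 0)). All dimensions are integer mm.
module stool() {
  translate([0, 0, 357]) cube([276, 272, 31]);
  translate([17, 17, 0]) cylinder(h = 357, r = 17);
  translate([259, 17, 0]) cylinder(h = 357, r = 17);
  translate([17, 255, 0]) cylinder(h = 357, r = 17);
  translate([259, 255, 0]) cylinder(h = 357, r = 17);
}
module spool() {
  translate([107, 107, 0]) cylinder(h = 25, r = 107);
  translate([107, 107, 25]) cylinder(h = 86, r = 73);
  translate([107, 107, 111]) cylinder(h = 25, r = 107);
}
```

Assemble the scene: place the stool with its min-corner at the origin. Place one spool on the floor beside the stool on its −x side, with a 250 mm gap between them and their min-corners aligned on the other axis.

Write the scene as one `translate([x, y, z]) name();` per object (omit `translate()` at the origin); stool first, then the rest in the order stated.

stool();
translate([-464, 0, 0]) spool();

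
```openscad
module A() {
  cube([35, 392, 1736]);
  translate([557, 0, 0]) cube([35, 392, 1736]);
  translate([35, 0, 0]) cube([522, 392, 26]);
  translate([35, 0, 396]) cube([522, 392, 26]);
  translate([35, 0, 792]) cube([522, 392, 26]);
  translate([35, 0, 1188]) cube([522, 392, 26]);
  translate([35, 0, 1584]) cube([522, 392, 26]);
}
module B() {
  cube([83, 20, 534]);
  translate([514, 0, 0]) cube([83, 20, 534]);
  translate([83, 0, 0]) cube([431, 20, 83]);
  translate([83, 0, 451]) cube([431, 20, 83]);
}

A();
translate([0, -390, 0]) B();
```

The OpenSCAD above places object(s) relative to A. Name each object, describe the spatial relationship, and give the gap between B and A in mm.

The picture frame's nearest face is 370 mm from the bookshelf's −y face.

A is a bookshelf. B is a picture frame. The picture frame is on the floor beside the bookshelf on its −y side. The gap between the picture frame and the bookshelf is 370 mm.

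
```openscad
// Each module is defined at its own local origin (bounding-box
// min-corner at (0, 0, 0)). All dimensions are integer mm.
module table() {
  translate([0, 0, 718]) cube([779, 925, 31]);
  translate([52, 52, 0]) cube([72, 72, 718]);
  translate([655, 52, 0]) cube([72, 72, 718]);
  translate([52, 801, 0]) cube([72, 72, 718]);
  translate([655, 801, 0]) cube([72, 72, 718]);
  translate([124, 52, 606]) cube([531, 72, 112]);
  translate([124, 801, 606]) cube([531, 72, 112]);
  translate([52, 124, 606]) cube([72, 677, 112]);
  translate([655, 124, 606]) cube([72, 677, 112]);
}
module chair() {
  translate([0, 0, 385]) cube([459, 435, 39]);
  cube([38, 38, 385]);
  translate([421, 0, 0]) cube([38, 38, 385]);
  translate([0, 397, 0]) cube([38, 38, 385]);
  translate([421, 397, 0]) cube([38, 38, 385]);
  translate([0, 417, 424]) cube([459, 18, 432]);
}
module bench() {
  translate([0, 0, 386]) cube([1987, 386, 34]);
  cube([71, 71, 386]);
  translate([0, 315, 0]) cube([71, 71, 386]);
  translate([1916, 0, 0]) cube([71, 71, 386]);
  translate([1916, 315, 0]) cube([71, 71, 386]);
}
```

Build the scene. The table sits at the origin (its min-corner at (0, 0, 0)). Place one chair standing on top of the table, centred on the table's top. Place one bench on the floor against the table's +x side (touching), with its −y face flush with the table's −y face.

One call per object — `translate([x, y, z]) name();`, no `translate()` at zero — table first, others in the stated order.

table();
translate([160, 245, 749]) chair();
translate([779, 0, 0]) bench();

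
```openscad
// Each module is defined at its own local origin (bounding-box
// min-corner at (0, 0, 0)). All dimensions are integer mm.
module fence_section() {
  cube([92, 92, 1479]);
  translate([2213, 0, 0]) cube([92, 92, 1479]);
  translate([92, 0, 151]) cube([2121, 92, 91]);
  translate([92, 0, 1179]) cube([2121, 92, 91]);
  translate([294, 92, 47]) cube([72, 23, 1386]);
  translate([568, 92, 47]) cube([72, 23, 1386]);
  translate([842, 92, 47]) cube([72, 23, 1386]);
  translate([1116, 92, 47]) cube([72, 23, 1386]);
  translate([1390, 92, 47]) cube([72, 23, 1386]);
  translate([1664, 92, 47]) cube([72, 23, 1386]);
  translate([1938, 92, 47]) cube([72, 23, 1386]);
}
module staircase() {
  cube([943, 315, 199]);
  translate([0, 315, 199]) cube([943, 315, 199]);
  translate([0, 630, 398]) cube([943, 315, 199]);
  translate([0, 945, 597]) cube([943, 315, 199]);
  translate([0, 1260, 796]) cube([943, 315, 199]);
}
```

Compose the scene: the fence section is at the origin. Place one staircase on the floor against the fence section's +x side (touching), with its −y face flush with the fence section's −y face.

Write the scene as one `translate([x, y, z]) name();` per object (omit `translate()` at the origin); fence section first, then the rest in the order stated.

fence_section();
translate([2305, 0, 0]) staircase();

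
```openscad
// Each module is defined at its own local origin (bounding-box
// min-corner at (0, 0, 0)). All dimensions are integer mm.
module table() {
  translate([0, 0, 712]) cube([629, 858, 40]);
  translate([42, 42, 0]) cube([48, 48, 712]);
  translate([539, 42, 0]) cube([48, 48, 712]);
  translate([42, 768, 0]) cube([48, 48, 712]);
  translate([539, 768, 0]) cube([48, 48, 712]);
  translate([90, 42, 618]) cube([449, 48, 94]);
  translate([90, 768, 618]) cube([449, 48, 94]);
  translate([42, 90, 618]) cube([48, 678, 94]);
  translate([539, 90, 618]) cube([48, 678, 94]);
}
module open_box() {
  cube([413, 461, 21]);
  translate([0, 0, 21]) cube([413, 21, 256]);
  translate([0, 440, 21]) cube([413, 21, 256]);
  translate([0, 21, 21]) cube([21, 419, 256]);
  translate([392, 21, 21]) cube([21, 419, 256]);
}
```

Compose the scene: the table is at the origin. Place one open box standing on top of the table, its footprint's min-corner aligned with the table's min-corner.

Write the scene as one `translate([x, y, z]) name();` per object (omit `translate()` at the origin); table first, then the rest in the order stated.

table();
translate([0, 0, 752]) open_box();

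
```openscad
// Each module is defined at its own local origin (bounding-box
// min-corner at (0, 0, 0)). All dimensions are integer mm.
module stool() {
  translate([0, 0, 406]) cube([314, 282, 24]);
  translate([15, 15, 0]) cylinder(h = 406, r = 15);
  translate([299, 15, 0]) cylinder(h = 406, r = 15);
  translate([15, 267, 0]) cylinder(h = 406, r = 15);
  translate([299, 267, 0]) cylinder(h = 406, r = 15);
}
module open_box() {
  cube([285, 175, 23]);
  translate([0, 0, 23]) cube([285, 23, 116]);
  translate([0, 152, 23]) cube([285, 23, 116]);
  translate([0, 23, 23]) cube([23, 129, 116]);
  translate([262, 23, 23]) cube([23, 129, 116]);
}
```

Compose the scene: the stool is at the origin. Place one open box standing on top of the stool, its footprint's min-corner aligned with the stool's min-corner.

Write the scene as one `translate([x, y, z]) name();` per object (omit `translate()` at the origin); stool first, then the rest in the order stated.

stool();
translate([0, 0, 430]) open_box();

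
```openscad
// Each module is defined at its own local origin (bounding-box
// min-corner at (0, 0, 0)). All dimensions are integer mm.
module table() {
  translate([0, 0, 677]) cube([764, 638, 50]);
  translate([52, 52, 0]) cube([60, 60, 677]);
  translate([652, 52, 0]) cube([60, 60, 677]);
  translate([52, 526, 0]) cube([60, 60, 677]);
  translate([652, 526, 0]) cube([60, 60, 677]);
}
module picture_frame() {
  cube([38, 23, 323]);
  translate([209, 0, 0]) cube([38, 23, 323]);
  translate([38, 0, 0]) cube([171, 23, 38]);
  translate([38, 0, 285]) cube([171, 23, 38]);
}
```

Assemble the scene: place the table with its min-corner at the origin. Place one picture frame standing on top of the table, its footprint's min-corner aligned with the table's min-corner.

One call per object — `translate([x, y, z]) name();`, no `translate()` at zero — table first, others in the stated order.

table();
translate([0, 0, 727]) picture_frame();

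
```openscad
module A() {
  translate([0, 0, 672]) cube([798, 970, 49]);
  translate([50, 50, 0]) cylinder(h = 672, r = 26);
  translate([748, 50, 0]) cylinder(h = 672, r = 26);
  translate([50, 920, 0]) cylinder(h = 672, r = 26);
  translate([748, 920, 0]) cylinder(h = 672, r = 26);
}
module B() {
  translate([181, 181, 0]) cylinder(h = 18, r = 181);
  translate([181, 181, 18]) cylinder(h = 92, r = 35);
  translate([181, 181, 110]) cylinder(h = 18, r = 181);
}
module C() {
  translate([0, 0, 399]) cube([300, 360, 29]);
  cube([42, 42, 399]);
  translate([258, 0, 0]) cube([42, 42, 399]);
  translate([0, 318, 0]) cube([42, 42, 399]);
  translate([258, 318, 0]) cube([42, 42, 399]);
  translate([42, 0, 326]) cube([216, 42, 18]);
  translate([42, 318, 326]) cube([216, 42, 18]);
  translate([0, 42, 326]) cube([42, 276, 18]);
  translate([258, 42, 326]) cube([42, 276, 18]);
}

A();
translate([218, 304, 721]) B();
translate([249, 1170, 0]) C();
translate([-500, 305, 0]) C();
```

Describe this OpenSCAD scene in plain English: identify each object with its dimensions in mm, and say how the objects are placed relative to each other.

A is a table with a 798×970 mm rectangular top, 49 mm thick, top surface at z = 721 mm, supported by four round legs of 52 mm diameter, each leg's bounding box inset 24 mm from the nearest pair of top edges, running from the floor.

B is a spool: two coaxial disc flanges of radius 181 mm and thickness 18 mm, joined by a core cylinder of radius 35 mm and height 92 mm. The lower flange rests on z = 0 and the three cylinders share a vertical axis.

C is a four-legged stool. The seat is 300×360 mm, 29 mm thick, top at z = 428 mm. It stands on four square legs, each 42×42 mm in cross-section, from z = 0 to the seat underside, each flush with a corner of the seat. Four stretchers, 42 mm wide and 18 mm tall, connect adjacent legs with their undersides at z = 326 mm, each running between the inner faces of the legs it joins and aligned with the legs' outer faces on the other axis.

The spool is on top of the table, centred. Two stools sit around the table at the +y, −x sides.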